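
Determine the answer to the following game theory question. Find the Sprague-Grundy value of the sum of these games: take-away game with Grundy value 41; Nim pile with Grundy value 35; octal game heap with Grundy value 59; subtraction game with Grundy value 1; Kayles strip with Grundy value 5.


By the Sprague-Grundy theorem, the Grundy value of a sum of games is the XOR of individual Grundy values.
take-away game: Grundy value = 41. Running XOR: 0 XOR 41 = 41
Nim pile: Grundy value = 35. Running XOR: 41 XOR 35 = 10
octal game heap: Grundy value = 59. Running XOR: 10 XOR 59 = 49
subtraction game: Grundy value = 1. Running XOR: 49 XOR 1 = 48
Kayles strip: Grundy value = 5. Running XOR: 48 XOR 5 = 53
The combined Grundy value is 53.

53


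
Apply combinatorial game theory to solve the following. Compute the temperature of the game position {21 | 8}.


The game is {21 | 8}, a switch {a | b} with numbers a > b.
Cooling {a | b} by t gives {a - t | b + t}, which stops being hot when a - t = b + t, i.e. at t = (a - b)/2. So the temperature of a switch is (a - b)/2.
Temperature = (Left option - Right option) / 2
= (21 - (8)) / 2
= 13 / 2
= 13/2

13/2


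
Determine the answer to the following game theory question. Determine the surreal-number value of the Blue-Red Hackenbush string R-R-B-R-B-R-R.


Edges (from ground): R-R-B-R-B-R-R
By Berlekamp's sign-expansion rule, a Blue-Red Hackenbush stalk has the value of the surreal number whose sign sequence is the edge sequence with B -> + and R -> -.
Sign sequence: --+-+--
Trace the sign expansion in the surreal number tree, starting from 0:
Edge 1: R (sign -) -> bounds (-inf, 0), value = -1
Edge 2: R (sign -) -> bounds (-inf, -1), value = -2
Edge 3: B (sign +) -> bounds (-2, -1), value = -3/2
Edge 4: R (sign -) -> bounds (-2, -3/2), value = -7/4
Edge 5: B (sign +) -> bounds (-7/4, -3/2), value = -13/8
Edge 6: R (sign -) -> bounds (-7/4, -13/8), value = -27/16
Edge 7: R (sign -) -> bounds (-7/4, -27/16), value = -55/32
Game value = -55/32

-55/32


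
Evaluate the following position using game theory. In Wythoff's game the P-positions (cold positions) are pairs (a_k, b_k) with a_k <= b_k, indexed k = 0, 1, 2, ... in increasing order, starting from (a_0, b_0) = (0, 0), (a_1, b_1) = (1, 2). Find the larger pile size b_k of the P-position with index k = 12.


By Wythoff's theorem, a_k = floor(k * phi) and b_k = floor(k * phi^2) = a_k + k, where phi = (1 + sqrt(5))/2 is the golden ratio.
phi = (1 + sqrt(5))/2 = 1.618034
phi^2 = phi + 1 = 2.618034
k = 12
k * phi^2 = 12 * 2.618034 = 31.416408
b_12 = floor(k * phi^2) = 31 (check: a_12 + k = 19 + 12 = 31)

31


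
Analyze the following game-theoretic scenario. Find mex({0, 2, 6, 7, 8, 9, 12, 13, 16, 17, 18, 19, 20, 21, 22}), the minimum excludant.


Set = {0, 2, 6, 7, 8, 9, 12, 13, 16, 17, 18, 19, 20, 21, 22}
0 is in the set.
1 is NOT in the set. This is the mex.
mex = 1

1


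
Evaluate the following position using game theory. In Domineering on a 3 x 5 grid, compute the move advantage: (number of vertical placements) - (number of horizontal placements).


Board is 3 x 5 (rows x cols).
Left (vertical) placements: (rows-1) * cols = 2 * 5 = 10
Right (horizontal) placements: rows * (cols-1) = 3 * 4 = 12
Advantage = Left - Right = 10 - 12 = -2

-2


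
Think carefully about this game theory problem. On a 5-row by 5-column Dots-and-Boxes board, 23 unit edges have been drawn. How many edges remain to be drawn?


Grid: 5 x 5 boxes, i.e. 6 rows and 6 columns of dots.
Horizontal edges: (rows + 1) * cols = 6 * 5 = 30
Vertical edges: rows * (cols + 1) = 5 * 6 = 30
Total edges: 30 + 30 = 60
Edges drawn: 23
Remaining: 60 - 23 = 37

37


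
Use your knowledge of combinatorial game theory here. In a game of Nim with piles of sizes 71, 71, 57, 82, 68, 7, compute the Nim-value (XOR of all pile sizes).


We need the XOR (exclusive or) of all pile sizes.
After XOR-ing pile 1 (size 71): 0 XOR 71 = 71
After XOR-ing pile 2 (size 71): 71 XOR 71 = 0
After XOR-ing pile 3 (size 57): 0 XOR 57 = 57
After XOR-ing pile 4 (size 82): 57 XOR 82 = 107
After XOR-ing pile 5 (size 68): 107 XOR 68 = 47
After XOR-ing pile 6 (size 7): 47 XOR 7 = 40
The Nim-value of this position is 40.

40


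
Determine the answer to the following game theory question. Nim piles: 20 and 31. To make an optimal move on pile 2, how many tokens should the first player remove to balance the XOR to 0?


Piles: 20 and 31
Current XOR: 20 XOR 31 = 11 (non-zero, so this is an N-position).
To make the XOR zero, we need to find a move that balances the piles.
For pile 2 (size 31): target = 31 XOR 11 = 20
We reduce pile 2 from 31 to 20.
Tokens removed: 31 - 20 = 11
Verification: 20 XOR 20 = 0

11


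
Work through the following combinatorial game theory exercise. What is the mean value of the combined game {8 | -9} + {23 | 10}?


G1 = {8 | -9}, G2 = {23 | 10}
Each is a switch {a | b} with numbers a > b; its mean value is (a + b)/2, and mean value is additive over game sums: m(G1 + G2) = m(G1) + m(G2).
Mean of G1 = (8 + (-9))/2 = -1/2 = -1/2
Mean of G2 = (23 + (10))/2 = 33/2 = 33/2
Mean of G1 + G2 = -1/2 + 33/2 = 16

16


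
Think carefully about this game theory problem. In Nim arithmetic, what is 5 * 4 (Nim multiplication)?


Nim multiplication is bilinear over XOR: (u XOR v) * w = (u*w) XOR (v*w).
So we split each operand into its bit components and XOR the pairwise Nim products.
5 = 1 + 4 (as XOR of powers of 2).
4 = 4 (as XOR of powers of 2).
Using the standard Nim-product table on single bits:
  2*2 = 3,   2*4 = 8,   2*8 = 12,
  4*4 = 6,   4*8 = 11,  8*8 = 13,
and  1*x = x (identity), k*l = l*k (commutative).
Pairwise Nim products:
  1 * 4 = 4
  4 * 4 = 6
XOR them: 4 XOR 6 = 2.
Result: 5 * 4 = 2 (in Nim).

2


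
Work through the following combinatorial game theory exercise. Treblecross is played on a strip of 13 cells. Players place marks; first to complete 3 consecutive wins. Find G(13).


Treblecross: place X on empty cells; 3-in-a-row wins.
Playing within two cells of an existing X lets the opponent win at once, so sensible play treats the cells i-2..i+2 around each X as dead. The player left with no safe cell loses, so this is a normal-play take-away game on strips of safe cells.
Placing X at cell i (0-indexed) of a strip of k safe cells leaves independent strips of sizes max(0, i-2) and max(0, k-i-3). Hence G(k) = mex{ G(max(0,i-2)) XOR G(max(0,k-i-3)) : 0 <= i < k }, with G(0) = 0.
G(1): splits (0,0):0^0=0 -> mex({0}) = 1
G(2): splits (0,0):0^0=0 -> mex({0}) = 1
G(3): splits (0,0):0^0=0 -> mex({0}) = 1
G(4): splits (0,1):0^1=1 (0,0):0^0=0 -> mex({0, 1}) = 2
G(5): splits (0,2):0^1=1 (0,1):0^1=1 (0,0):0^0=0 -> mex({0, 1}) = 2
G(6) = mex({1}) = 0
G(7) = mex({0, 1, 2}) = 3
G(8) = mex({0, 1, 2}) = 3
G(9) = mex({0, 2}) = 1
G(10) = mex({0, 2, 3}) = 1
G(11) = mex({0, 3}) = 1
G(12) = mex({1, 3}) = 0
G(13) = mex({0, 1, 2, 3}) = 4
Therefore G(13) = 4.

4


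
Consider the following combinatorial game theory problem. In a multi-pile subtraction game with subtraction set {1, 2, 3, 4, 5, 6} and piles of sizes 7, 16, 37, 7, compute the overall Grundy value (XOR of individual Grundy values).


Subtraction set: {1, 2, 3, 4, 5, 6}
For this subtraction set, G(n) = n mod 7 (period = max + 1 = 7).
Pile 1 (size 7): G(7) = 7 mod 7 = 0
Pile 2 (size 16): G(16) = 16 mod 7 = 2
Pile 3 (size 37): G(37) = 37 mod 7 = 2
Pile 4 (size 7): G(7) = 7 mod 7 = 0
Total Grundy value = XOR of all: 0 XOR 2 XOR 2 XOR 0 = 0

0


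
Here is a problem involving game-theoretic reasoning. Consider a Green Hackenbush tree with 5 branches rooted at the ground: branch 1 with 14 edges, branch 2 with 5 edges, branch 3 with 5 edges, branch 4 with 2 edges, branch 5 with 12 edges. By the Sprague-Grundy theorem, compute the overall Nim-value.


The tree has 5 branches from the ground vertex.
In Green Hackenbush, the Nim-value of a simple path of length k is k.
Branch 1: length 14, Nim-value = 14
Branch 2: length 5, Nim-value = 5
Branch 3: length 5, Nim-value = 5
Branch 4: length 2, Nim-value = 2
Branch 5: length 12, Nim-value = 12
Total Nim-value = XOR of all branch values:
0 XOR 14 = 14
14 XOR 5 = 11
11 XOR 5 = 14
14 XOR 2 = 12
12 XOR 12 = 0
Nim-value of the tree = 0

0


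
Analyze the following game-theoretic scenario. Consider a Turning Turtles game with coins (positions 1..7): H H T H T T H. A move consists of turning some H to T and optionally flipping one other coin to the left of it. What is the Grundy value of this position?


Coins: H H T H T T H
Key fact: a single head at position k behaves exactly like a Nim heap of size k (turning it to T and optionally flipping a coin at j < k corresponds to moving the heap from k to j, or to 0), and heads combine as a disjunctive sum (two heads at the same place would cancel, matching j XOR j = 0). So the Nim-value is the XOR of the 1-indexed positions of the heads.
Face-up positions (1-indexed): [1, 2, 4, 7]
XOR 0 with 1: 0 XOR 1 = 1
XOR 1 with 2: 1 XOR 2 = 3
XOR 3 with 4: 3 XOR 4 = 7
XOR 7 with 7: 7 XOR 7 = 0
Nim-value = 0

0


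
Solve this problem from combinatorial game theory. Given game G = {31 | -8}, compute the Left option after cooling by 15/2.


Original game: {31 | -8} (a switch {a | b} with a > b).
Cooling by t (for t below the temperature (a - b)/2 = 39/2) taxes each move by t: {a | b} cooled by t is {a - t | b + t}.
Cooling amount: t = 15/2
Cooled Left option: 31 - 15/2 = 47/2
Cooled Right option: -8 + 15/2 = -1/2
Cooled game: {47/2 | -1/2}
Left option = 47/2

47/2


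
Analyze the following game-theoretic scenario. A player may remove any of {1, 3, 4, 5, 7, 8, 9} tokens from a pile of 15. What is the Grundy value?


The subtraction set is S = {1, 3, 4, 5, 7, 8, 9}.
G(k) = mex{ G(k - s) : s in S, s <= k }. We compute iteratively: G(0) = 0.
G(1) = mex({0}) = 1
G(2) = mex({1}) = 0
G(3) = mex({0}) = 1
G(4) = mex({0, 1}) = 2
G(5) = mex({0, 1, 2}) = 3
G(6) = mex({0, 1, 3}) = 2
G(7) = mex({0, 1, 2}) = 3
G(8) = mex({0, 1, 2, 3}) = 4
G(9) = mex({0, 1, 2, 3, 4}) = 5
G(10) = mex({0, 1, 2, 3, 5}) = 4
G(11) = mex({0, 1, 2, 3, 4}) = 5
G(12) = mex({1, 2, 3, 4, 5}) = 0
G(13) = mex({0, 2, 3, 4, 5}) = 1
G(14) = mex({1, 2, 3, 4, 5}) = 0
G(15) = mex({0, 2, 3, 4, 5}) = 1
Therefore G(15) = 1.

1


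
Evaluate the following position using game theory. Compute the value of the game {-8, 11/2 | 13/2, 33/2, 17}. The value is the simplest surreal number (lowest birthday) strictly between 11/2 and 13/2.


Left options: {-8, 11/2}, max = 11/2
Right options: {13/2, 33/2, 17}, min = 13/2
All options are numbers and max(Left) < min(Right), so by the simplicity theorem the value is the simplest (earliest-born) number strictly between 11/2 and 13/2.
The only integer strictly between 11/2 and 13/2 is 6.
No non-integer in the interval can be simpler: if x is a non-integer in the interval, then floor(x) or ceil(x) also lies in the interval (the interval contains an integer), and both are proper prefixes of x's sign expansion, i.e. born earlier. So the game value is 6.
Game value = 6

6


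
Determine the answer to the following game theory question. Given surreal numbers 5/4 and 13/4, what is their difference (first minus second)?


x = 5/4, y = 13/4
Converting to common denominator: 4
x = 5/4, y = 13/4
x - y = 5/4 - 13/4 = -2

-2


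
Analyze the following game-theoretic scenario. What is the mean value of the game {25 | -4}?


Game = {25 | -4}, a switch {a | b} with numbers a > b.
Its thermograph has left wall a - t and right wall b + t, which meet at t = (a - b)/2, where both equal (a + b)/2. So the mast (mean value) is at (a + b)/2.
Mean = (25 + (-4))/2 = 21/2 = 21/2

21/2


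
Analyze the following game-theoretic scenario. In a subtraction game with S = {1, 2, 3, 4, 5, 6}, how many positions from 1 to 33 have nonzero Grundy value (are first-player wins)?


Subtraction set S = {1, 2, 3, 4, 5, 6}, so G(n) = n mod 7.
G(n) = 0 when n is a multiple of 7.
Multiples of 7 in [1, 33]: 4
N-positions (nonzero Grundy) = 33 - 4 = 29

29


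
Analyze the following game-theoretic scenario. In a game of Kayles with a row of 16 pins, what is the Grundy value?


Kayles: a move removes 1 or 2 adjacent pins from a contiguous row.
Removing pins from a row of k leaves two independent rows (a, b) with a + b = k - 1 (one pin) or a + b = k - 2 (two pins); an end removal gives a = 0.
By Sprague-Grundy, G(k) = mex{ G(a) XOR G(b) } over all these splits. G(0) = 0.
G(1): splits (0,0):0^0=0 -> mex({0}) = 1
G(2): splits (0,1):0^1=1 (0,0):0^0=0 -> mex({0, 1}) = 2
G(3): splits (0,2):0^2=2 (1,1):1^1=0 (0,1):0^1=1 -> mex({0, 1, 2}) = 3
G(4): splits (0,3):0^3=3 (1,2):1^2=3 (0,2):0^2=2 (1,1):1^1=0 -> mex({0, 2, 3}) = 1
G(5): splits (0,4):0^1=1 (1,3):1^3=2 (2,2):2^2=0 (0,3):0^3=3 (1,2):1^2=3 -> mex({0, 1, 2, 3}) = 4
G(6) = mex({0, 1, 2, 4}) = 3
G(7) = mex({0, 1, 3, 4, 5}) = 2
G(8) = mex({0, 2, 3, 5, 6}) = 1
G(9) = mex({0, 1, 2, 3, 6, 7}) = 4
G(10) = mex({0, 1, 3, 4, 5, 7}) = 2
G(11) = mex({0, 1, 2, 3, 4, 5}) = 6
G(12) = mex({0, 1, 2, 3, 5, 6, 7}) = 4
G(13) = mex({0, 2, 3, 4, 6, 7}) = 1
G(14) = mex({0, 1, 4, 5, 6, 7}) = 2
G(15) = mex({0, 1, 2, 3, 4, 5, 6}) = 7
G(16) = mex({0, 2, 3, 5, 6, 7}) = 1
Therefore G(16) = 1.

1


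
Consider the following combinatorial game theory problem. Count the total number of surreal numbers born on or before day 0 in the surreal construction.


Day 0: {|} = 0 is born. Count = 1.
Day n: the number of surreal numbers born by day n is 2^(n+1) - 1.
By day 0: 2^1 - 1 = 1
By day 0: 1 surreal numbers.

1


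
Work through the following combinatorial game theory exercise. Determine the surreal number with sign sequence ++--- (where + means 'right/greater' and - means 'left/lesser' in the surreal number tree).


Sign expansion: ++---
Rule: track bounds (lo, hi), initially (-inf, +inf). On '+', the current value becomes lo and we move to the simplest number in (value, hi): value + 1 if hi = +inf, otherwise the midpoint (value + hi)/2. On '-', the current value becomes hi and we move to value - 1 if lo = -inf, otherwise the midpoint (lo + value)/2.
Start at 0.
Step 1: sign = +, move right. Bounds: (0, +inf). Value = 1
Step 2: sign = +, move right. Bounds: (1, +inf). Value = 2
Step 3: sign = -, move left. Bounds: (1, 2). Value = 3/2
Step 4: sign = -, move left. Bounds: (1, 3/2). Value = 5/4
Step 5: sign = -, move left. Bounds: (1, 5/4). Value = 9/8
The surreal number with sign expansion ++--- is 9/8.

9/8


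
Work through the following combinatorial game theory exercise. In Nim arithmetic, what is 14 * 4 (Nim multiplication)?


Nim multiplication is bilinear over XOR: (u XOR v) * w = (u*w) XOR (v*w).
So we split each operand into its bit components and XOR the pairwise Nim products.
14 = 2 + 4 + 8 (as XOR of powers of 2).
4 = 4 (as XOR of powers of 2).
Using the standard Nim-product table on single bits:
  2*2 = 3,   2*4 = 8,   2*8 = 12,
  4*4 = 6,   4*8 = 11,  8*8 = 13,
and  1*x = x (identity), k*l = l*k (commutative).
Pairwise Nim products:
  2 * 4 = 8
  4 * 4 = 6
  8 * 4 = 11
XOR them: 8 XOR 6 XOR 11 = 5.
Result: 14 * 4 = 5 (in Nim).

5


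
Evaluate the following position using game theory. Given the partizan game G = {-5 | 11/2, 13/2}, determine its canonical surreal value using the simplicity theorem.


Left options: {-5}, max = -5
Right options: {11/2, 13/2}, min = 11/2
All options are numbers and max(Left) < min(Right), so by the simplicity theorem the value is the simplest (earliest-born) number strictly between -5 and 11/2.
Integers -4 through 5 all lie strictly between -5 and 11/2.
Among integers, the simplest (lowest birthday = smallest |n|; 0 is born on day 0, +-n on day n) is 0.
No non-integer in the interval can be simpler: if x is a non-integer in the interval, then floor(x) or ceil(x) also lies in the interval (the interval contains an integer), and both are proper prefixes of x's sign expansion, i.e. born earlier. So the game value is 0.
Game value = 0

0


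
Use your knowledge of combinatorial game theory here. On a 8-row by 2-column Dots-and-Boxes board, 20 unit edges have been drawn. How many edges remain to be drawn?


Grid: 8 x 2 boxes, i.e. 9 rows and 3 columns of dots.
Horizontal edges: (rows + 1) * cols = 9 * 2 = 18
Vertical edges: rows * (cols + 1) = 8 * 3 = 24
Total edges: 18 + 24 = 42
Edges drawn: 20
Remaining: 42 - 20 = 22

22


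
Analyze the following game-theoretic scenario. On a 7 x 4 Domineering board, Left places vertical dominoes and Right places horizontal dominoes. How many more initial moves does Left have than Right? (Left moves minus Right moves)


Board is 7 x 4 (rows x cols).
Left (vertical) placements: (rows-1) * cols = 6 * 4 = 24
Right (horizontal) placements: rows * (cols-1) = 7 * 3 = 21
Advantage = Left - Right = 24 - 21 = 3

3


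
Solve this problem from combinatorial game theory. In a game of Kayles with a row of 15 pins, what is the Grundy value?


Kayles: a move removes 1 or 2 adjacent pins from a contiguous row.
Removing pins from a row of k leaves two independent rows (a, b) with a + b = k - 1 (one pin) or a + b = k - 2 (two pins); an end removal gives a = 0.
By Sprague-Grundy, G(k) = mex{ G(a) XOR G(b) } over all these splits. G(0) = 0.
G(1): splits (0,0):0^0=0 -> mex({0}) = 1
G(2): splits (0,1):0^1=1 (0,0):0^0=0 -> mex({0, 1}) = 2
G(3): splits (0,2):0^2=2 (1,1):1^1=0 (0,1):0^1=1 -> mex({0, 1, 2}) = 3
G(4): splits (0,3):0^3=3 (1,2):1^2=3 (0,2):0^2=2 (1,1):1^1=0 -> mex({0, 2, 3}) = 1
G(5): splits (0,4):0^1=1 (1,3):1^3=2 (2,2):2^2=0 (0,3):0^3=3 (1,2):1^2=3 -> mex({0, 1, 2, 3}) = 4
G(6) = mex({0, 1, 2, 4}) = 3
G(7) = mex({0, 1, 3, 4, 5}) = 2
G(8) = mex({0, 2, 3, 5, 6}) = 1
G(9) = mex({0, 1, 2, 3, 6, 7}) = 4
G(10) = mex({0, 1, 3, 4, 5, 7}) = 2
G(11) = mex({0, 1, 2, 3, 4, 5}) = 6
G(12) = mex({0, 1, 2, 3, 5, 6, 7}) = 4
G(13) = mex({0, 2, 3, 4, 6, 7}) = 1
G(14) = mex({0, 1, 4, 5, 6, 7}) = 2
G(15) = mex({0, 1, 2, 3, 4, 5, 6}) = 7
Therefore G(15) = 7.

7


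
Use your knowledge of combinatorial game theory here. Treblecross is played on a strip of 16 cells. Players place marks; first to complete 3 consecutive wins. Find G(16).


Treblecross: place X on empty cells; 3-in-a-row wins.
Playing within two cells of an existing X lets the opponent win at once, so sensible play treats the cells i-2..i+2 around each X as dead. The player left with no safe cell loses, so this is a normal-play take-away game on strips of safe cells.
Placing X at cell i (0-indexed) of a strip of k safe cells leaves independent strips of sizes max(0, i-2) and max(0, k-i-3). Hence G(k) = mex{ G(max(0,i-2)) XOR G(max(0,k-i-3)) : 0 <= i < k }, with G(0) = 0.
G(1): splits (0,0):0^0=0 -> mex({0}) = 1
G(2): splits (0,0):0^0=0 -> mex({0}) = 1
G(3): splits (0,0):0^0=0 -> mex({0}) = 1
G(4): splits (0,1):0^1=1 (0,0):0^0=0 -> mex({0, 1}) = 2
G(5): splits (0,2):0^1=1 (0,1):0^1=1 (0,0):0^0=0 -> mex({0, 1}) = 2
G(6) = mex({1}) = 0
G(7) = mex({0, 1, 2}) = 3
G(8) = mex({0, 1, 2}) = 3
G(9) = mex({0, 2}) = 1
G(10) = mex({0, 2, 3}) = 1
G(11) = mex({0, 3}) = 1
G(12) = mex({1, 3}) = 0
G(13) = mex({0, 1, 2, 3}) = 4
G(14) = mex({0, 1, 2}) = 3
G(15) = mex({0, 1, 2}) = 3
G(16) = mex({0, 1, 2, 4}) = 3
Therefore G(16) = 3.

3


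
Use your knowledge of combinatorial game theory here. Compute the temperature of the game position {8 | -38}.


The game is {8 | -38}, a switch {a | b} with numbers a > b.
Cooling {a | b} by t gives {a - t | b + t}, which stops being hot when a - t = b + t, i.e. at t = (a - b)/2. So the temperature of a switch is (a - b)/2.
Temperature = (Left option - Right option) / 2
= (8 - (-38)) / 2
= 46 / 2
= 23

23


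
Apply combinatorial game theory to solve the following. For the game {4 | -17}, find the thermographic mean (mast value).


Game = {4 | -17}, a switch {a | b} with numbers a > b.
Its thermograph has left wall a - t and right wall b + t, which meet at t = (a - b)/2, where both equal (a + b)/2. So the mast (mean value) is at (a + b)/2.
Mean = (4 + (-17))/2 = -13/2 = -13/2

-13/2


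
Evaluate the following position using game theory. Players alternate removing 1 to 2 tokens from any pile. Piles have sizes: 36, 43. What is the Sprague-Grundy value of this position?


Subtraction set: {1, 2}
For this subtraction set, G(n) = n mod 3 (period = max + 1 = 3).
Pile 1 (size 36): G(36) = 36 mod 3 = 0
Pile 2 (size 43): G(43) = 43 mod 3 = 1
Total Grundy value = XOR of all: 0 XOR 1 = 1

1


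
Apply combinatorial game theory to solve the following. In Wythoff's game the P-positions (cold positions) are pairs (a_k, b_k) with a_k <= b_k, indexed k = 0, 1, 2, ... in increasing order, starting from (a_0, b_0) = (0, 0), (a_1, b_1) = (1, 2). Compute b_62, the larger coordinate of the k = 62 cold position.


By Wythoff's theorem, a_k = floor(k * phi) and b_k = floor(k * phi^2) = a_k + k, where phi = (1 + sqrt(5))/2 is the golden ratio.
phi = (1 + sqrt(5))/2 = 1.618034
phi^2 = phi + 1 = 2.618034
k = 62
k * phi^2 = 62 * 2.618034 = 162.318107
b_62 = floor(k * phi^2) = 162 (check: a_62 + k = 100 + 62 = 162)

162


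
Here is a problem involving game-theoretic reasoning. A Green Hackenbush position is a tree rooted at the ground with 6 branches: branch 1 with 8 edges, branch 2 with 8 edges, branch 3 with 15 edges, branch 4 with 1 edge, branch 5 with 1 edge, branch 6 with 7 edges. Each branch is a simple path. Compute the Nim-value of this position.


The tree has 6 branches from the ground vertex.
In Green Hackenbush, the Nim-value of a simple path of length k is k.
Branch 1: length 8, Nim-value = 8
Branch 2: length 8, Nim-value = 8
Branch 3: length 15, Nim-value = 15
Branch 4: length 1, Nim-value = 1
Branch 5: length 1, Nim-value = 1
Branch 6: length 7, Nim-value = 7
Total Nim-value = XOR of all branch values:
0 XOR 8 = 8
8 XOR 8 = 0
0 XOR 15 = 15
15 XOR 1 = 14
14 XOR 1 = 15
15 XOR 7 = 8
Nim-value of the tree = 8

8


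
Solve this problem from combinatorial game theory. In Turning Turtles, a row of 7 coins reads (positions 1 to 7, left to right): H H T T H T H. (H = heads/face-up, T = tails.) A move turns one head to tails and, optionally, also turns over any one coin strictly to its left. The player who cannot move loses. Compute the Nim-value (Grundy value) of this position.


Coins: H H T T H T H
Key fact: a single head at position k behaves exactly like a Nim heap of size k (turning it to T and optionally flipping a coin at j < k corresponds to moving the heap from k to j, or to 0), and heads combine as a disjunctive sum (two heads at the same place would cancel, matching j XOR j = 0). So the Nim-value is the XOR of the 1-indexed positions of the heads.
Face-up positions (1-indexed): [1, 2, 5, 7]
XOR 0 with 1: 0 XOR 1 = 1
XOR 1 with 2: 1 XOR 2 = 3
XOR 3 with 5: 3 XOR 5 = 6
XOR 6 with 7: 6 XOR 7 = 1
Nim-value = 1

1


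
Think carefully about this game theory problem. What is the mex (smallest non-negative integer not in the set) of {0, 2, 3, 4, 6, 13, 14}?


Set = {0, 2, 3, 4, 6, 13, 14}
0 is in the set.
1 is NOT in the set. This is the mex.
mex = 1

1


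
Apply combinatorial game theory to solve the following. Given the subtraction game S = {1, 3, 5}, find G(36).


The subtraction set is S = {1, 3, 5}.
G(k) = mex{ G(k - s) : s in S, s <= k }. We compute iteratively: G(0) = 0.
G(1) = mex({0}) = 1
G(2) = mex({1}) = 0
G(3) = mex({0}) = 1
G(4) = mex({1}) = 0
G(5) = mex({0}) = 1
G(6) = mex({1}) = 0
Observe that G(2)..G(6) = 0, 1, 0, 1, 0 repeats G(0)..G(4) = 0, 1, 0, 1, 0.
For k >= max(S) = 5, G(k) is determined by the previous 5 values G(k-5)..G(k-1); a window of 5 consecutive values has recurred shifted by 2, so by induction G(k + 2) = G(k) for all k >= 0: the sequence is periodic from the start with period 2.
One period: G(0..1) = 0, 1.
36 mod 2 = 0, so G(36) = G(0) = 0.

0


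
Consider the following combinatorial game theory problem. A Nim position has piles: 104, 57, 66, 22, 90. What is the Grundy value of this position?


We need the XOR (exclusive or) of all pile sizes.
After XOR-ing pile 1 (size 104): 0 XOR 104 = 104
After XOR-ing pile 2 (size 57): 104 XOR 57 = 81
After XOR-ing pile 3 (size 66): 81 XOR 66 = 19
After XOR-ing pile 4 (size 22): 19 XOR 22 = 5
After XOR-ing pile 5 (size 90): 5 XOR 90 = 95
The Nim-value of this position is 95.

95


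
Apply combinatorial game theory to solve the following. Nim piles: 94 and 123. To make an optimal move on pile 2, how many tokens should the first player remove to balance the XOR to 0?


Piles: 94 and 123
Current XOR: 94 XOR 123 = 37 (non-zero, so this is an N-position).
To make the XOR zero, we need to find a move that balances the piles.
For pile 2 (size 123): target = 123 XOR 37 = 94
We reduce pile 2 from 123 to 94.
Tokens removed: 123 - 94 = 29
Verification: 94 XOR 94 = 0

29


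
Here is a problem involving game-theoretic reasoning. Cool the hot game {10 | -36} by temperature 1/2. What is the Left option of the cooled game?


Original game: {10 | -36} (a switch {a | b} with a > b).
Cooling by t (for t below the temperature (a - b)/2 = 23) taxes each move by t: {a | b} cooled by t is {a - t | b + t}.
Cooling amount: t = 1/2
Cooled Left option: 10 - 1/2 = 19/2
Cooled Right option: -36 + 1/2 = -71/2
Cooled game: {19/2 | -71/2}
Left option = 19/2

19/2


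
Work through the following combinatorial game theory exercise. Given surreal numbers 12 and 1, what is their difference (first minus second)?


x = 12, y = 1
x - y = 12 - 1 = 11

11


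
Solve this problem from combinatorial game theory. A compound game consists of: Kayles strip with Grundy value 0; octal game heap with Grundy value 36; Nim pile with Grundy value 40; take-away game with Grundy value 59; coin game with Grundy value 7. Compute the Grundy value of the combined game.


By the Sprague-Grundy theorem, the Grundy value of a sum of games is the XOR of individual Grundy values.
Kayles strip: Grundy value = 0. Running XOR: 0 XOR 0 = 0
octal game heap: Grundy value = 36. Running XOR: 0 XOR 36 = 36
Nim pile: Grundy value = 40. Running XOR: 36 XOR 40 = 12
take-away game: Grundy value = 59. Running XOR: 12 XOR 59 = 55
coin game: Grundy value = 7. Running XOR: 55 XOR 7 = 48
The combined Grundy value is 48.

48


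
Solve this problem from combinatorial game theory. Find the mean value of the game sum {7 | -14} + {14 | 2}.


G1 = {7 | -14}, G2 = {14 | 2}
Each is a switch {a | b} with numbers a > b; its mean value is (a + b)/2, and mean value is additive over game sums: m(G1 + G2) = m(G1) + m(G2).
Mean of G1 = (7 + (-14))/2 = -7/2 = -7/2
Mean of G2 = (14 + (2))/2 = 16/2 = 8
Mean of G1 + G2 = -7/2 + 8 = 9/2

9/2


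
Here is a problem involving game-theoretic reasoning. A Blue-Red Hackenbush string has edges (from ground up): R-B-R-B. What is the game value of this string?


Edges (from ground): R-B-R-B
By Berlekamp's sign-expansion rule, a Blue-Red Hackenbush stalk has the value of the surreal number whose sign sequence is the edge sequence with B -> + and R -> -.
Sign sequence: -+-+
Trace the sign expansion in the surreal number tree, starting from 0:
Edge 1: R (sign -) -> bounds (-inf, 0), value = -1
Edge 2: B (sign +) -> bounds (-1, 0), value = -1/2
Edge 3: R (sign -) -> bounds (-1, -1/2), value = -3/4
Edge 4: B (sign +) -> bounds (-3/4, -1/2), value = -5/8
Game value = -5/8

-5/8


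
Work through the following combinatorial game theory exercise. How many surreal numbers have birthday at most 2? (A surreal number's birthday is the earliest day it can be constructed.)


Day 0: {|} = 0 is born. Count = 1.
Day n: the number of surreal numbers born by day n is 2^(n+1) - 1.
By day 0: 2^1 - 1 = 1
By day 1: 2^2 - 1 = 3
By day 2: 2^3 - 1 = 7
By day 2: 7 surreal numbers.

7


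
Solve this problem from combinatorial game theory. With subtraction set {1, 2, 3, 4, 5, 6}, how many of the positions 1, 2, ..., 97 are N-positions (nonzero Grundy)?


Subtraction set S = {1, 2, 3, 4, 5, 6}, so G(n) = n mod 7.
G(n) = 0 when n is a multiple of 7.
Multiples of 7 in [1, 97]: 13
N-positions (nonzero Grundy) = 97 - 13 = 84

84


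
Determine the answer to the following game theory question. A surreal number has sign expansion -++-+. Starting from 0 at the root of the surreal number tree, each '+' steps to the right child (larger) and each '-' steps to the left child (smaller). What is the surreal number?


Sign expansion: -++-+
Rule: track bounds (lo, hi), initially (-inf, +inf). On '+', the current value becomes lo and we move to the simplest number in (value, hi): value + 1 if hi = +inf, otherwise the midpoint (value + hi)/2. On '-', the current value becomes hi and we move to value - 1 if lo = -inf, otherwise the midpoint (lo + value)/2.
Start at 0.
Step 1: sign = -, move left. Bounds: (-inf, 0). Value = -1
Step 2: sign = +, move right. Bounds: (-1, 0). Value = -1/2
Step 3: sign = +, move right. Bounds: (-1/2, 0). Value = -1/4
Step 4: sign = -, move left. Bounds: (-1/2, -1/4). Value = -3/8
Step 5: sign = +, move right. Bounds: (-3/8, -1/4). Value = -5/16
The surreal number with sign expansion -++-+ is -5/16.

-5/16


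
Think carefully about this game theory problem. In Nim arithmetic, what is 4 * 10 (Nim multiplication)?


Nim multiplication is bilinear over XOR: (u XOR v) * w = (u*w) XOR (v*w).
So we split each operand into its bit components and XOR the pairwise Nim products.
4 = 4 (as XOR of powers of 2).
10 = 2 + 8 (as XOR of powers of 2).
Using the standard Nim-product table on single bits:
  2*2 = 3,   2*4 = 8,   2*8 = 12,
  4*4 = 6,   4*8 = 11,  8*8 = 13,
and  1*x = x (identity), k*l = l*k (commutative).
Pairwise Nim products:
  4 * 2 = 8
  4 * 8 = 11
XOR them: 8 XOR 11 = 3.
Result: 4 * 10 = 3 (in Nim).

3


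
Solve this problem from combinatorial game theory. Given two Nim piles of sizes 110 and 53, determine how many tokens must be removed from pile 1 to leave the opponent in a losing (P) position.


Piles: 110 and 53
Current XOR: 110 XOR 53 = 91 (non-zero, so this is an N-position).
To make the XOR zero, we need to find a move that balances the piles.
For pile 1 (size 110): target = 110 XOR 91 = 53
We reduce pile 1 from 110 to 53.
Tokens removed: 110 - 53 = 57
Verification: 53 XOR 53 = 0

57


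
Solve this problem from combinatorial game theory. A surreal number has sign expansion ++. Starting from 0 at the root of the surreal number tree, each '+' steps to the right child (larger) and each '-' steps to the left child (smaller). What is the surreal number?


Sign expansion: ++
Rule: track bounds (lo, hi), initially (-inf, +inf). On '+', the current value becomes lo and we move to the simplest number in (value, hi): value + 1 if hi = +inf, otherwise the midpoint (value + hi)/2. On '-', the current value becomes hi and we move to value - 1 if lo = -inf, otherwise the midpoint (lo + value)/2.
Start at 0.
Step 1: sign = +, move right. Bounds: (0, +inf). Value = 1
Step 2: sign = +, move right. Bounds: (1, +inf). Value = 2
The surreal number with sign expansion ++ is 2.

2


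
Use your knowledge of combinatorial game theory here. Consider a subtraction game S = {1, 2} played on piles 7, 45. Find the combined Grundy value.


Subtraction set: {1, 2}
For this subtraction set, G(n) = n mod 3 (period = max + 1 = 3).
Pile 1 (size 7): G(7) = 7 mod 3 = 1
Pile 2 (size 45): G(45) = 45 mod 3 = 0
Total Grundy value = XOR of all: 1 XOR 0 = 1

1


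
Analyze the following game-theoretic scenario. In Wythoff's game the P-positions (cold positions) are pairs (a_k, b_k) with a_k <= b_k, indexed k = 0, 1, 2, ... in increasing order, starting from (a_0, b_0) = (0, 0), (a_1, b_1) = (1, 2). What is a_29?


By Wythoff's theorem, a_k = floor(k * phi) and b_k = floor(k * phi^2) = a_k + k, where phi = (1 + sqrt(5))/2 is the golden ratio.
phi = (1 + sqrt(5))/2 = 1.618034
k = 29
k * phi = 29 * 1.618034 = 46.922986
a_29 = floor(k * phi) = 46

46


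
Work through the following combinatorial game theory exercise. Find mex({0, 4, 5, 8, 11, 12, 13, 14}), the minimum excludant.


Set = {0, 4, 5, 8, 11, 12, 13, 14}
0 is in the set.
1 is NOT in the set. This is the mex.
mex = 1

1


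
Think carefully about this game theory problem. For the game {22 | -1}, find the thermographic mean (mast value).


Game = {22 | -1}, a switch {a | b} with numbers a > b.
Its thermograph has left wall a - t and right wall b + t, which meet at t = (a - b)/2, where both equal (a + b)/2. So the mast (mean value) is at (a + b)/2.
Mean = (22 + (-1))/2 = 21/2 = 21/2

21/2


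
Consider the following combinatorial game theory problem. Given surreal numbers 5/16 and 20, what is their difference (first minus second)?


x = 5/16, y = 20
Converting to common denominator: 16
x = 5/16, y = 320/16
x - y = 5/16 - 20 = -315/16

-315/16


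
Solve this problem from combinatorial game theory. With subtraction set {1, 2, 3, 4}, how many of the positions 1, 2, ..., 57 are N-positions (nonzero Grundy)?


Subtraction set S = {1, 2, 3, 4}, so G(n) = n mod 5.
G(n) = 0 when n is a multiple of 5.
Multiples of 5 in [1, 57]: 11
N-positions (nonzero Grundy) = 57 - 11 = 46

46


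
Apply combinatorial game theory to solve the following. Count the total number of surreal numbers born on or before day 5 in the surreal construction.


Day 0: {|} = 0 is born. Count = 1.
Day n: the number of surreal numbers born by day n is 2^(n+1) - 1.
By day 0: 2^1 - 1 = 1
By day 1: 2^2 - 1 = 3
By day 2: 2^3 - 1 = 7
By day 3: 2^4 - 1 = 15
By day 4: 2^5 - 1 = 31
By day 5: 2^6 - 1 = 63
By day 5: 63 surreal numbers.

63


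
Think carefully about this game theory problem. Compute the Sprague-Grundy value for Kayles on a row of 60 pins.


Kayles: a move removes 1 or 2 adjacent pins from a contiguous row.
Removing pins from a row of k leaves two independent rows (a, b) with a + b = k - 1 (one pin) or a + b = k - 2 (two pins); an end removal gives a = 0.
By Sprague-Grundy, G(k) = mex{ G(a) XOR G(b) } over all these splits. G(0) = 0.
G(1): splits (0,0):0^0=0 -> mex({0}) = 1
G(2): splits (0,1):0^1=1 (0,0):0^0=0 -> mex({0, 1}) = 2
G(3): splits (0,2):0^2=2 (1,1):1^1=0 (0,1):0^1=1 -> mex({0, 1, 2}) = 3
G(4): splits (0,3):0^3=3 (1,2):1^2=3 (0,2):0^2=2 (1,1):1^1=0 -> mex({0, 2, 3}) = 1
G(5): splits (0,4):0^1=1 (1,3):1^3=2 (2,2):2^2=0 (0,3):0^3=3 (1,2):1^2=3 -> mex({0, 1, 2, 3}) = 4
G(6) = mex({0, 1, 2, 4}) = 3
G(7) = mex({0, 1, 3, 4, 5}) = 2
G(8) = mex({0, 2, 3, 5, 6}) = 1
G(9) = mex({0, 1, 2, 3, 6, 7}) = 4
G(10) = mex({0, 1, 3, 4, 5, 7}) = 2
G(11) = mex({0, 1, 2, 3, 4, 5}) = 6
G(12) = mex({0, 1, 2, 3, 5, 6, 7}) = 4
G(13) = mex({0, 2, 3, 4, 6, 7}) = 1
G(14) = mex({0, 1, 4, 5, 6, 7}) = 2
G(15) = mex({0, 1, 2, 3, 4, 5, 6}) = 7
G(16) = mex({0, 2, 3, 5, 6, 7}) = 1
G(17) = mex({0, 1, 2, 3, 5, 6, 7}) = 4
G(18) = mex({0, 1, 2, 4, 5, 6}) = 3
G(19) = mex({0, 1, 3, 4, 5, 7}) = 2
G(20) = mex({0, 2, 3, 4, 5, 6, 7}) = 1
G(21) = mex({0, 1, 2, 3, 5, 6, 7}) = 4
G(22) = mex({0, 1, 2, 3, 4, 5, 7}) = 6
G(23) = mex({0, 1, 2, 3, 4, 5, 6}) = 7
G(24) = mex({0, 1, 2, 3, 5, 6, 7}) = 4
G(25) = mex({0, 2, 3, 4, 6, 7}) = 1
G(26) = mex({0, 1, 3, 4, 5, 6, 7}) = 2
G(27) = mex({0, 1, 2, 3, 4, 5, 6, 7}) = 8
G(28) = mex({0, 1, 2, 3, 4, 6, 7, 8}) = 5
G(29) = mex({0, 1, 2, 3, 5, 6, 7, 8, 9}) = 4
G(30) = mex({0, 1, 2, 3, 4, 5, 6, 9, 10}) = 7
G(31) = mex({0, 1, 3, 4, 5, 7, 10, 11}) = 2
G(32) = mex({0, 2, 3, 4, 5, 6, 7, 9, 11}) = 1
G(33) = mex({0, 1, 2, 3, 4, 5, 6, 7, 9, 12}) = 8
G(34) = mex({0, 1, 2, 3, 4, 5, 7, 8, 11, 12}) = 6
G(35) = mex({0, 1, 2, 3, 4, 5, 6, 8, 9, 10, 11}) = 7
G(36) = mex({0, 1, 2, 3, 5, 6, 7, 9, 10}) = 4
G(37) = mex({0, 2, 3, 4, 6, 7, 9, 10, 11, 12}) = 1
G(38) = mex({0, 1, 3, 4, 5, 6, 7, 9, 10, 11, 12}) = 2
G(39) = mex({0, 1, 2, 4, 5, 6, 7, 9, 10, 12, 14}) = 3
G(40) = mex({0, 2, 3, 4, 6, 7, 11, 12, 14}) = 1
G(41) = mex({0, 1, 2, 3, 5, 6, 7, 9, 10, 11, 12}) = 4
G(42) = mex({0, 1, 2, 3, 4, 5, 6, 9, 10}) = 7
G(43) = mex({0, 1, 3, 4, 5, 7, 9, 10, 12, 15}) = 2
G(44) = mex({0, 2, 3, 4, 5, 6, 7, 9, 10, 12, 15}) = 1
G(45) = mex({0, 1, 2, 3, 4, 5, 6, 7, 9, 10, 12, 14}) = 8
G(46) = mex({0, 1, 3, 4, 5, 7, 8, 11, 12, 14}) = 2
G(47) = mex({0, 1, 2, 3, 4, 5, 6, 8, 9, 10, 11, 12}) = 7
G(48) = mex({0, 1, 2, 3, 5, 6, 7, 9, 10}) = 4
G(49) = mex({0, 2, 3, 4, 6, 7, 9, 10, 11, 12, 15}) = 1
G(50) = mex({0, 1, 4, 5, 6, 7, 9, 11, 12, 14, 15}) = 2
G(51) = mex({0, 1, 2, 3, 4, 5, 6, 7, 9, 12, 14, 15}) = 8
G(52) = mex({0, 2, 3, 4, 5, 6, 7, 8, 11, 12, 15}) = 1
G(53) = mex({0, 1, 2, 3, 5, 6, 7, 8, 9, 10, 11, 12}) = 4
G(54) = mex({0, 1, 2, 3, 4, 5, 6, 9, 10}) = 7
G(55) = mex({0, 1, 3, 4, 5, 7, 9, 10, 11, 12}) = 2
G(56) = mex({0, 2, 3, 4, 5, 6, 7, 9, 10, 11, 12, 13, 14}) = 1
G(57) = mex({0, 1, 2, 3, 5, 6, 7, 9, 10, 12, 13, 14, 15}) = 4
G(58) = mex({0, 1, 3, 4, 5, 7, 11, 12, 14, 15}) = 2
G(59) = mex({0, 1, 2, 3, 4, 5, 6, 9, 10, 11, 12, 15}) = 7
G(60) = mex({0, 1, 2, 3, 5, 6, 7, 9, 10}) = 4
Therefore G(60) = 4.

4


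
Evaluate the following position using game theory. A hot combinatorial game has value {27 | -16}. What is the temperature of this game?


The game is {27 | -16}, a switch {a | b} with numbers a > b.
Cooling {a | b} by t gives {a - t | b + t}, which stops being hot when a - t = b + t, i.e. at t = (a - b)/2. So the temperature of a switch is (a - b)/2.
Temperature = (Left option - Right option) / 2
= (27 - (-16)) / 2
= 43 / 2
= 43/2

43/2


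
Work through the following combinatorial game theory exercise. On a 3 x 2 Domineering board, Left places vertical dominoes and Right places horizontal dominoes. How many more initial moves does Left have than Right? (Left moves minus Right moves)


Board is 3 x 2 (rows x cols).
Left (vertical) placements: (rows-1) * cols = 2 * 2 = 4
Right (horizontal) placements: rows * (cols-1) = 3 * 1 = 3
Advantage = Left - Right = 4 - 3 = 1

1


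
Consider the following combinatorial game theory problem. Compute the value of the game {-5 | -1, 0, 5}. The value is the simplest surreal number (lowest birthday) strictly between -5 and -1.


Left options: {-5}, max = -5
Right options: {-1, 0, 5}, min = -1
All options are numbers and max(Left) < min(Right), so by the simplicity theorem the value is the simplest (earliest-born) number strictly between -5 and -1.
Integers -4 through -2 all lie strictly between -5 and -1.
Among integers, the simplest (lowest birthday = smallest |n|; 0 is born on day 0, +-n on day n) is -2.
No non-integer in the interval can be simpler: if x is a non-integer in the interval, then floor(x) or ceil(x) also lies in the interval (the interval contains an integer), and both are proper prefixes of x's sign expansion, i.e. born earlier. So the game value is -2.
Game value = -2

-2


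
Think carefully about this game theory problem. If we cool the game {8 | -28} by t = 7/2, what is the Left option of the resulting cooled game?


Original game: {8 | -28} (a switch {a | b} with a > b).
Cooling by t (for t below the temperature (a - b)/2 = 18) taxes each move by t: {a | b} cooled by t is {a - t | b + t}.
Cooling amount: t = 7/2
Cooled Left option: 8 - 7/2 = 9/2
Cooled Right option: -28 + 7/2 = -49/2
Cooled game: {9/2 | -49/2}
Left option = 9/2

9/2


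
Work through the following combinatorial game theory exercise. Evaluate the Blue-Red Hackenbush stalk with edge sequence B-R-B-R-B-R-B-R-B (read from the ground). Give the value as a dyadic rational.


Edges (from ground): B-R-B-R-B-R-B-R-B
By Berlekamp's sign-expansion rule, a Blue-Red Hackenbush stalk has the value of the surreal number whose sign sequence is the edge sequence with B -> + and R -> -.
Sign sequence: +-+-+-+-+
Trace the sign expansion in the surreal number tree, starting from 0:
Edge 1: B (sign +) -> bounds (0, +inf), value = 1
Edge 2: R (sign -) -> bounds (0, 1), value = 1/2
Edge 3: B (sign +) -> bounds (1/2, 1), value = 3/4
Edge 4: R (sign -) -> bounds (1/2, 3/4), value = 5/8
Edge 5: B (sign +) -> bounds (5/8, 3/4), value = 11/16
Edge 6: R (sign -) -> bounds (5/8, 11/16), value = 21/32
Edge 7: B (sign +) -> bounds (21/32, 11/16), value = 43/64
Edge 8: R (sign -) -> bounds (21/32, 43/64), value = 85/128
Edge 9: B (sign +) -> bounds (85/128, 43/64), value = 171/256
Game value = 171/256

171/256


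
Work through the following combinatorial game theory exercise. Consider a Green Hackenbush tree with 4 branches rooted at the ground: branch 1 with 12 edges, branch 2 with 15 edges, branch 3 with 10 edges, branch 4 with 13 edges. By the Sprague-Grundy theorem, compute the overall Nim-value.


The tree has 4 branches from the ground vertex.
In Green Hackenbush, the Nim-value of a simple path of length k is k.
Branch 1: length 12, Nim-value = 12
Branch 2: length 15, Nim-value = 15
Branch 3: length 10, Nim-value = 10
Branch 4: length 13, Nim-value = 13
Total Nim-value = XOR of all branch values:
0 XOR 12 = 12
12 XOR 15 = 3
3 XOR 10 = 9
9 XOR 13 = 4
Nim-value of the tree = 4

4
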